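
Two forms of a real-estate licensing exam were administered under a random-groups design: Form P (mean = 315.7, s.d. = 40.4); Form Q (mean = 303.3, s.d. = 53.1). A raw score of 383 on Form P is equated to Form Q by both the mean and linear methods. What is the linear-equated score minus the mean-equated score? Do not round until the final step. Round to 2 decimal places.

21.16

Mean-equated: 383 + (303.3 − 315.7) = 370.60
Linear-equated: (53.1/40.4)(383 − 315.7) + 303.3 = 391.756
Difference = 391.756 − 370.60 = 21.16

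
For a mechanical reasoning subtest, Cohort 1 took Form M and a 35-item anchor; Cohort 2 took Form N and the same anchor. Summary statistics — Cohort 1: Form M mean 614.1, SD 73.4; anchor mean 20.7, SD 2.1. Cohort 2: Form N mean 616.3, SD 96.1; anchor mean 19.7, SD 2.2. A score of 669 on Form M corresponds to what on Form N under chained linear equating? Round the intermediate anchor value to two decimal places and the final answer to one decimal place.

Form M → anchor (Cohort 1): v = (2.1/73.4)(669 − 614.1) + 20.7 = 22.27
anchor → Form N (Cohort 2): y = (96.1/2.2)(22.27 − 19.7) + 616.3 = 728.6

728.6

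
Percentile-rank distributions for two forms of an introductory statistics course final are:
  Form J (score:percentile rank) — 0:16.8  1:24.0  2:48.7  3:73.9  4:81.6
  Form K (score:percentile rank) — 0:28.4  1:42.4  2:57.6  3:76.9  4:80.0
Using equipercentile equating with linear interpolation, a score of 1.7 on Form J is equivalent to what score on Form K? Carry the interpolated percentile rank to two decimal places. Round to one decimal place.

0.9

PR of 1.7 on Form J: 24.0 + (1.7 − 1)/(2 − 1) × (48.7 − 24.0) = 41.29
On Form K, PR 41.29 falls between score 0 (PR 28.4) and 1 (PR 42.4).
Interpolate: 0 + (41.29 − 28.4)/(42.4 − 28.4) × (1 − 0) = 0.9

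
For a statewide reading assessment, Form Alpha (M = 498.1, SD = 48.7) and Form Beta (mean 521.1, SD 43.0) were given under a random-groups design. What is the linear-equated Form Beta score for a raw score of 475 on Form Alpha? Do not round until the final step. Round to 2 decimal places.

500.70

Linear equating: y = (SD_Y/SD_X)(x − M_X) + M_Y
y = (43.0/48.7)(475 − 498.1) + 521.1
y = 0.882957 × -23.1 + 521.1 = -20.3963 + 521.1 = 500.70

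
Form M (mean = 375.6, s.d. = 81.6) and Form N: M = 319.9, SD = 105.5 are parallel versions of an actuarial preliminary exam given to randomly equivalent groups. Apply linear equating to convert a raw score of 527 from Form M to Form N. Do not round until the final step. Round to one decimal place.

515.6

Linear equating: y = (SD_Y/SD_X)(x − M_X) + M_Y
y = (105.5/81.6)(527 − 375.6) + 319.9
y = 1.292892 × 151.4 + 319.9 = 195.7439 + 319.9 = 515.6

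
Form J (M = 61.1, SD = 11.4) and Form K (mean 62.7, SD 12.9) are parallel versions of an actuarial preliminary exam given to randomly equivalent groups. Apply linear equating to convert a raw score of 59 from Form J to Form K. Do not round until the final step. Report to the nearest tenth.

Linear equating: y = (SD_Y/SD_X)(x − M_X) + M_Y
y = (12.9/11.4)(59 − 61.1) + 62.7
y = 1.131579 × -2.1 + 62.7 = -2.3763 + 62.7 = 60.3

60.3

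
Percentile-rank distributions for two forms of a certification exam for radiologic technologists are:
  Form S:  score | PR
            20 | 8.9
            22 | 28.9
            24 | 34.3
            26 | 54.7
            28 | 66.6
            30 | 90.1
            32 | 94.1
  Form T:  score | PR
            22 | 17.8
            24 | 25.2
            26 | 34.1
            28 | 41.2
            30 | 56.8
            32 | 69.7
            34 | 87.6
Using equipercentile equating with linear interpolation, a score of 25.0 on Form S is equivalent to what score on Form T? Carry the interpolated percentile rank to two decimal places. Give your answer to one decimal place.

PR of 25.0 on Form S: 34.3 + (25.0 − 24)/(26 − 24) × (54.7 − 34.3) = 44.50
On Form T, PR 44.50 falls between score 28 (PR 41.2) and 30 (PR 56.8).
Interpolate: 28 + (44.50 − 41.2)/(56.8 − 41.2) × (30 − 28) = 28.4

28.4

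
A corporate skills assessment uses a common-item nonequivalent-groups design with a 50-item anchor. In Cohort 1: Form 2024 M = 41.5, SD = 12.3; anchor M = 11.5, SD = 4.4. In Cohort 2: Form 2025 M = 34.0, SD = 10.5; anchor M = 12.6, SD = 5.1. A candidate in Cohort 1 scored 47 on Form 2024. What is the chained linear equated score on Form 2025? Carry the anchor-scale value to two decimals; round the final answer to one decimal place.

Form 2024 → anchor (Cohort 1): v = (4.4/12.3)(47 − 41.5) + 11.5 = 13.47
anchor → Form 2025 (Cohort 2): y = (10.5/5.1)(13.47 − 12.6) + 34.0 = 35.8

35.8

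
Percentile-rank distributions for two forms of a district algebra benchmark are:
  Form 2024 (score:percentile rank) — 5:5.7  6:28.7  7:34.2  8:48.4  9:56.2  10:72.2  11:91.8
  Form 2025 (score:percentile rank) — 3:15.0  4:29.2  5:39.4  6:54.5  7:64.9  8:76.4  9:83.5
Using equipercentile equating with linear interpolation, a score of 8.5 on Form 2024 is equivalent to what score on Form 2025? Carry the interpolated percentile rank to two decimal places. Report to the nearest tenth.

PR of 8.5 on Form 2024: 48.4 + (8.5 − 8)/(9 − 8) × (56.2 − 48.4) = 52.30
On Form 2025, PR 52.30 falls between score 5 (PR 39.4) and 6 (PR 54.5).
Interpolate: 5 + (52.30 − 39.4)/(54.5 − 39.4) × (6 − 5) = 5.9

5.9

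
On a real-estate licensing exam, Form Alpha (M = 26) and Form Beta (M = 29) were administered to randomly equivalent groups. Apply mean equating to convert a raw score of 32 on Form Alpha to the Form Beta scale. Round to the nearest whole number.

Mean equating: y = x + (M_Y − M_X) = 32 + (29 − 26) = 35

35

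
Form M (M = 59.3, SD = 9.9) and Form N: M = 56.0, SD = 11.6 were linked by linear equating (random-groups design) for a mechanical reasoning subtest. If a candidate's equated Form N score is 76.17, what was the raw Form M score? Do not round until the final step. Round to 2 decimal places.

Invert y = (SD_Y/SD_X)(x − M_X) + M_Y:
x = (SD_X/SD_Y)(y − M_Y) + M_X = (9.9/11.6)(76.17 − 56.0) + 59.3
x = 0.853448 × 20.170 + 59.3 = 76.51

76.51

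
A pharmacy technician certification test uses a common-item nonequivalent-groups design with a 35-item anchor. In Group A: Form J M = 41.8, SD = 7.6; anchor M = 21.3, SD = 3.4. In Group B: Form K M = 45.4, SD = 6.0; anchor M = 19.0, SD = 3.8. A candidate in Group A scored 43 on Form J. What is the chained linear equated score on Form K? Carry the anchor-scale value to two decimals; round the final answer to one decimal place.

Form J → anchor (Group A): v = (3.4/7.6)(43 − 41.8) + 21.3 = 21.84
anchor → Form K (Group B): y = (6.0/3.8)(21.84 − 19.0) + 45.4 = 49.9

49.9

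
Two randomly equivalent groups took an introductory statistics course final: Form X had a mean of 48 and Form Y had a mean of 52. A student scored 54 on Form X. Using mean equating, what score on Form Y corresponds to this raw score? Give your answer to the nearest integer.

58

Mean equating: y = x + (M_Y − M_X) = 54 + (52 − 48) = 58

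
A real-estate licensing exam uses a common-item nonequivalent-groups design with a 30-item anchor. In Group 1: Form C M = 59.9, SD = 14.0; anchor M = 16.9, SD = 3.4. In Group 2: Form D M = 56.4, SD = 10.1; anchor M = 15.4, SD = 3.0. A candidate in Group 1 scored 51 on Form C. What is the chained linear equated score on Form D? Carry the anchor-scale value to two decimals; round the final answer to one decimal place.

Form C → anchor (Group 1): v = (3.4/14.0)(51 − 59.9) + 16.9 = 14.74
anchor → Form D (Group 2): y = (10.1/3.0)(14.74 − 15.4) + 56.4 = 54.2

54.2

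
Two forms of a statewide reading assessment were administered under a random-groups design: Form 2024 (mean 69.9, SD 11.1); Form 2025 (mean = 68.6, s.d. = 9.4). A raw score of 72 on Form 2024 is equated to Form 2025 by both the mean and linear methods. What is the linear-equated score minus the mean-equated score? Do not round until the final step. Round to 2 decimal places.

-0.32

Mean-equated: 72 + (68.6 − 69.9) = 70.70
Linear-equated: (9.4/11.1)(72 − 69.9) + 68.6 = 70.378
Difference = 70.378 − 70.70 = -0.32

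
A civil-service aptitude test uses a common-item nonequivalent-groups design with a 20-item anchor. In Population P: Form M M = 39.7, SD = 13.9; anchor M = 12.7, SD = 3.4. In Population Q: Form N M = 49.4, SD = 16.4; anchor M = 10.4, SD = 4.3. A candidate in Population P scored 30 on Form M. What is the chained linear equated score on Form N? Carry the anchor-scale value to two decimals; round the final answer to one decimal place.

Form M → anchor (Population P): v = (3.4/13.9)(30 − 39.7) + 12.7 = 10.33
anchor → Form N (Population Q): y = (16.4/4.3)(10.33 − 10.4) + 49.4 = 49.1

49.1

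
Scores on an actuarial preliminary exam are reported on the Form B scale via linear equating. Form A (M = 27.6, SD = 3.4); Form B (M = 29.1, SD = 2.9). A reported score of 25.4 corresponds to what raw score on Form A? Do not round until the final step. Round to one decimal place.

23.3

Invert y = (SD_Y/SD_X)(x − M_X) + M_Y:
x = (SD_X/SD_Y)(y − M_Y) + M_X = (3.4/2.9)(25.4 − 29.1) + 27.6
x = 1.172414 × -3.700 + 27.6 = 23.3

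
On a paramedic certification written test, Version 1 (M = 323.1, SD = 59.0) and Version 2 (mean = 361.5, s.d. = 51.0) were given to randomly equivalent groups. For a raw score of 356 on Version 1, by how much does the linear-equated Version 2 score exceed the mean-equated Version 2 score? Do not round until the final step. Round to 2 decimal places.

-4.46

Mean-equated: 356 + (361.5 − 323.1) = 394.40
Linear-equated: (51.0/59.0)(356 − 323.1) + 361.5 = 389.939
Difference = 389.939 − 394.40 = -4.46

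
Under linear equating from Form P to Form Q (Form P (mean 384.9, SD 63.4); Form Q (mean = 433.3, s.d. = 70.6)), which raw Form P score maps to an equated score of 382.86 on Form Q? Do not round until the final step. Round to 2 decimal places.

339.60

Invert y = (SD_Y/SD_X)(x − M_X) + M_Y:
x = (SD_X/SD_Y)(y − M_Y) + M_X = (63.4/70.6)(382.86 − 433.3) + 384.9
x = 0.898017 × -50.440 + 384.9 = 339.60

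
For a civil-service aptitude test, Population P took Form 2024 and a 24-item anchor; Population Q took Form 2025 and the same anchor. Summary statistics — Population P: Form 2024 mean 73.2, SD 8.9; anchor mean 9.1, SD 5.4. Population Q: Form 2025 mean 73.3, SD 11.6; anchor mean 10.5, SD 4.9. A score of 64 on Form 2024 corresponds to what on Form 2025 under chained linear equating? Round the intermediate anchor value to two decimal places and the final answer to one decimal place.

56.8

Form 2024 → anchor (Population P): v = (5.4/8.9)(64 − 73.2) + 9.1 = 3.52
anchor → Form 2025 (Population Q): y = (11.6/4.9)(3.52 − 10.5) + 73.3 = 56.8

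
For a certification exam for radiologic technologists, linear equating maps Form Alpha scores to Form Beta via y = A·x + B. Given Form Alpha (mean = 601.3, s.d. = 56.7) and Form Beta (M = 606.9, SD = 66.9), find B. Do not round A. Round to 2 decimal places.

A = SD_Y / SD_X = 66.9 / 56.7 = 1.179894
B = M_Y − A·M_X = 606.9 − 1.179894 × 601.3 = -102.57

-102.57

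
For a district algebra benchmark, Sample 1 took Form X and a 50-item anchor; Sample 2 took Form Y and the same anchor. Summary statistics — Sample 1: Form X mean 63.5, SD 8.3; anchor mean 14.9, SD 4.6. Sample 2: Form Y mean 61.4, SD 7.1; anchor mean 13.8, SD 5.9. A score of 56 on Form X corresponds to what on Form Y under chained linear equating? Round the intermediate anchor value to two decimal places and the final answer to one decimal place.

Form X → anchor (Sample 1): v = (4.6/8.3)(56 − 63.5) + 14.9 = 10.74
anchor → Form Y (Sample 2): y = (7.1/5.9)(10.74 − 13.8) + 61.4 = 57.7

57.7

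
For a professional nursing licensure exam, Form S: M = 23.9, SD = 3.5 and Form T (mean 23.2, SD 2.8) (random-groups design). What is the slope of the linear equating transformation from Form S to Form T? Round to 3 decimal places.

0.800

A = SD_Y / SD_X = 2.8 / 3.5 = 0.800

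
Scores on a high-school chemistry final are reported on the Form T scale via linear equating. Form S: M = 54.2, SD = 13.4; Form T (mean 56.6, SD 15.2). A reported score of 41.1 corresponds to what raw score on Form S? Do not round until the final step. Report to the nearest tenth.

Invert y = (SD_Y/SD_X)(x − M_X) + M_Y:
x = (SD_X/SD_Y)(y − M_Y) + M_X = (13.4/15.2)(41.1 − 56.6) + 54.2
x = 0.881579 × -15.500 + 54.2 = 40.5

40.5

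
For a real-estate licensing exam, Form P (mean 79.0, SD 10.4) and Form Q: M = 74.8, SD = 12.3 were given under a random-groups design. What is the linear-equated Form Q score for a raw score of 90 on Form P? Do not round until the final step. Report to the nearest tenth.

87.8

Linear equating: y = (SD_Y/SD_X)(x − M_X) + M_Y
y = (12.3/10.4)(90 − 79.0) + 74.8
y = 1.182692 × 11.0 + 74.8 = 13.0096 + 74.8 = 87.8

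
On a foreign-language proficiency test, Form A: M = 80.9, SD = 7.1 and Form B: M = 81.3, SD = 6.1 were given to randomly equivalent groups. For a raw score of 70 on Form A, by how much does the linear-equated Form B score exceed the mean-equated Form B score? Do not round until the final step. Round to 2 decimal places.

Mean-equated: 70 + (81.3 − 80.9) = 70.40
Linear-equated: (6.1/7.1)(70 − 80.9) + 81.3 = 71.935
Difference = 71.935 − 70.40 = 1.54

1.54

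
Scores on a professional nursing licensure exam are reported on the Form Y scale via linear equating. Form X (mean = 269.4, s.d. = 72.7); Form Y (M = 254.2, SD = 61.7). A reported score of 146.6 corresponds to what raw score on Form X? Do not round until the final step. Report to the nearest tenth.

142.6

Invert y = (SD_Y/SD_X)(x − M_X) + M_Y:
x = (SD_X/SD_Y)(y − M_Y) + M_X = (72.7/61.7)(146.6 − 254.2) + 269.4
x = 1.178282 × -107.600 + 269.4 = 142.6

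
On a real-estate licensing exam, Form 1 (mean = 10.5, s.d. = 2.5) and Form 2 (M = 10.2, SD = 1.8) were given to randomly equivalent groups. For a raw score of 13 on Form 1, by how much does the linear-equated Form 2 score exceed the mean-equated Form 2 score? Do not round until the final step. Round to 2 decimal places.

-0.70

Mean-equated: 13 + (10.2 − 10.5) = 12.70
Linear-equated: (1.8/2.5)(13 − 10.5) + 10.2 = 12.000
Difference = 12.000 − 12.70 = -0.70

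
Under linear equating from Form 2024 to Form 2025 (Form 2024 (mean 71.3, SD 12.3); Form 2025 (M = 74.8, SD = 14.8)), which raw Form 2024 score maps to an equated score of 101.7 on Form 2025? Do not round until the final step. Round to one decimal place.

93.7

Invert y = (SD_Y/SD_X)(x − M_X) + M_Y:
x = (SD_X/SD_Y)(y − M_Y) + M_X = (12.3/14.8)(101.7 − 74.8) + 71.3
x = 0.831081 × 26.900 + 71.3 = 93.7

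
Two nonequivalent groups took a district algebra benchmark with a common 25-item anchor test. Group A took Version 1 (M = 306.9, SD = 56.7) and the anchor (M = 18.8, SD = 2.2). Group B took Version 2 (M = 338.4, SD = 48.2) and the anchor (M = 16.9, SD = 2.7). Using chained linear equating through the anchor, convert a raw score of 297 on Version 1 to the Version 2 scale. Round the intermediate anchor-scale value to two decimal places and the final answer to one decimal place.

Version 1 → anchor (Group A): v = (2.2/56.7)(297 − 306.9) + 18.8 = 18.42
anchor → Version 2 (Group B): y = (48.2/2.7)(18.42 − 16.9) + 338.4 = 365.5

365.5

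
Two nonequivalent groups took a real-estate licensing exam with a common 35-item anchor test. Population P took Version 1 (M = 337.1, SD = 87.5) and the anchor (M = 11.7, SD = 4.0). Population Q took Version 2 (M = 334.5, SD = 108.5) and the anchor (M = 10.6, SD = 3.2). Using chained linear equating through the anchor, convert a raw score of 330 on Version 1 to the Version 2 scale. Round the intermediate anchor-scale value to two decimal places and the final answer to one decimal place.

Version 1 → anchor (Population P): v = (4.0/87.5)(330 − 337.1) + 11.7 = 11.38
anchor → Version 2 (Population Q): y = (108.5/3.2)(11.38 − 10.6) + 334.5 = 360.9

360.9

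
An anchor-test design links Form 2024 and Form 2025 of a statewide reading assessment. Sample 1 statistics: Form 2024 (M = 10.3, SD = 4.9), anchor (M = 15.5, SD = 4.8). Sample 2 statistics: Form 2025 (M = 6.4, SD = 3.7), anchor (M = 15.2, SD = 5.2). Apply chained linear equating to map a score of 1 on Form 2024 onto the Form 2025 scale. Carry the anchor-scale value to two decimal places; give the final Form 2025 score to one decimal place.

Form 2024 → anchor (Sample 1): v = (4.8/4.9)(1 − 10.3) + 15.5 = 6.39
anchor → Form 2025 (Sample 2): y = (3.7/5.2)(6.39 − 15.2) + 6.4 = 0.1

0.1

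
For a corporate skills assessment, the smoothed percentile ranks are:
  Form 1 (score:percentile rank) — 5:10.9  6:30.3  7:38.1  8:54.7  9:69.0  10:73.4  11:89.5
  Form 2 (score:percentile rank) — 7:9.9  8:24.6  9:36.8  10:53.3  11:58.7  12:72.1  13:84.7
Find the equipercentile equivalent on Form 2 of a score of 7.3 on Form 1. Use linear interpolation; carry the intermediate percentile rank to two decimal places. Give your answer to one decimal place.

9.4

PR of 7.3 on Form 1: 38.1 + (7.3 − 7)/(8 − 7) × (54.7 − 38.1) = 43.08
On Form 2, PR 43.08 falls between score 9 (PR 36.8) and 10 (PR 53.3).
Interpolate: 9 + (43.08 − 36.8)/(53.3 − 36.8) × (10 − 9) = 9.4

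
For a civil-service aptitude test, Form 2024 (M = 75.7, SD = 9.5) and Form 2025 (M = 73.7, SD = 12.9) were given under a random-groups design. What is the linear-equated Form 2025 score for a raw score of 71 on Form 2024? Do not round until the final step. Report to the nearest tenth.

67.3

Linear equating: y = (SD_Y/SD_X)(x − M_X) + M_Y
y = (12.9/9.5)(71 − 75.7) + 73.7
y = 1.357895 × -4.7 + 73.7 = -6.3821 + 73.7 = 67.3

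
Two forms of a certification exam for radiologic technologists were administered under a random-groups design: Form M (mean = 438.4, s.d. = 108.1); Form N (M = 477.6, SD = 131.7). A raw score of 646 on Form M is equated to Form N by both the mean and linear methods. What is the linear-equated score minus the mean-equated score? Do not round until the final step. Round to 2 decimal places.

45.32

Mean-equated: 646 + (477.6 − 438.4) = 685.20
Linear-equated: (131.7/108.1)(646 − 438.4) + 477.6 = 730.522
Difference = 730.522 − 685.20 = 45.32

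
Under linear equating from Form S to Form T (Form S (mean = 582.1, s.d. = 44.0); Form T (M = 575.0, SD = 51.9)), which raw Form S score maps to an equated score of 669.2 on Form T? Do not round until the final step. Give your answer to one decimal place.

662.0

Invert y = (SD_Y/SD_X)(x − M_X) + M_Y:
x = (SD_X/SD_Y)(y − M_Y) + M_X = (44.0/51.9)(669.2 − 575.0) + 582.1
x = 0.847784 × 94.200 + 582.1 = 662.0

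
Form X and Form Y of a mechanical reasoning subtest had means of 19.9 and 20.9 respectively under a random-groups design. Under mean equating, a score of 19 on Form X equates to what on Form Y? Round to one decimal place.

20.0

Mean equating: y = x + (M_Y − M_X) = 19 + (20.9 − 19.9) = 20.0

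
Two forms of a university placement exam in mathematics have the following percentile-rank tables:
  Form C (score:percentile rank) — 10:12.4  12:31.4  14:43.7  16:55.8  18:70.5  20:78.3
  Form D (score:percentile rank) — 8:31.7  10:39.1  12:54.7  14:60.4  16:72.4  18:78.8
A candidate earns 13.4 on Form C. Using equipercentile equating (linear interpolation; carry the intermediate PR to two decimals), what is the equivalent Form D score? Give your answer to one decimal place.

10.1

PR of 13.4 on Form C: 31.4 + (13.4 − 12)/(14 − 12) × (43.7 − 31.4) = 40.01
On Form D, PR 40.01 falls between score 10 (PR 39.1) and 12 (PR 54.7).
Interpolate: 10 + (40.01 − 39.1)/(54.7 − 39.1) × (12 − 10) = 10.1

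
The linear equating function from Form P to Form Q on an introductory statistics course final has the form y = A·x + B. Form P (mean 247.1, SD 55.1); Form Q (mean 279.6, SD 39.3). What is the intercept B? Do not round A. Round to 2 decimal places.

103.36

A = SD_Y / SD_X = 39.3 / 55.1 = 0.713249
B = M_Y − A·M_X = 279.6 − 0.713249 × 247.1 = 103.36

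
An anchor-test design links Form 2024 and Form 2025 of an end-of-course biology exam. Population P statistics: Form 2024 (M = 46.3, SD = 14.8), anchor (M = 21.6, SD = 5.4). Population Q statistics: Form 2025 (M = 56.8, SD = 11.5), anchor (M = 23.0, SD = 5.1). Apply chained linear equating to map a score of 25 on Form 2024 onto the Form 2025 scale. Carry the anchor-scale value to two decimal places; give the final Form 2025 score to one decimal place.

Form 2024 → anchor (Population P): v = (5.4/14.8)(25 − 46.3) + 21.6 = 13.83
anchor → Form 2025 (Population Q): y = (11.5/5.1)(13.83 − 23.0) + 56.8 = 36.1

36.1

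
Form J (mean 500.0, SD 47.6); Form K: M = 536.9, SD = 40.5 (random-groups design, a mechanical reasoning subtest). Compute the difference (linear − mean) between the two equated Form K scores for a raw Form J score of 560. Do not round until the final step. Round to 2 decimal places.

Mean-equated: 560 + (536.9 − 500.0) = 596.90
Linear-equated: (40.5/47.6)(560 − 500.0) + 536.9 = 587.950
Difference = 587.950 − 596.90 = -8.95

-8.95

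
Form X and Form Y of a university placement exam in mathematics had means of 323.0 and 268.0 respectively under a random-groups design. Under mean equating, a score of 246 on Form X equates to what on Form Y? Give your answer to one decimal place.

191.0

Mean equating: y = x + (M_Y − M_X) = 246 + (268.0 − 323.0) = 191.0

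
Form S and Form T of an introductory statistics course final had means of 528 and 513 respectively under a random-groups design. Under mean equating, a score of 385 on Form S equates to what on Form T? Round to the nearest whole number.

Mean equating: y = x + (M_Y − M_X) = 385 + (513 − 528) = 370

370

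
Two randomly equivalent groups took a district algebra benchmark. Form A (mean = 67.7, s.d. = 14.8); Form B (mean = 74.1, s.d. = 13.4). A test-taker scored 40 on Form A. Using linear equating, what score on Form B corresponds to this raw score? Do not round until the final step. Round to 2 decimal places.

49.02

Linear equating: y = (SD_Y/SD_X)(x − M_X) + M_Y
y = (13.4/14.8)(40 − 67.7) + 74.1
y = 0.905405 × -27.7 + 74.1 = -25.0797 + 74.1 = 49.02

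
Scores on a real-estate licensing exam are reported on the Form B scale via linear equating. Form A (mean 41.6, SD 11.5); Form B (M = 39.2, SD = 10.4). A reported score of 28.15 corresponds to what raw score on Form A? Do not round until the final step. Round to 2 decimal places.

29.38

Invert y = (SD_Y/SD_X)(x − M_X) + M_Y:
x = (SD_X/SD_Y)(y − M_Y) + M_X = (11.5/10.4)(28.15 − 39.2) + 41.6
x = 1.105769 × -11.050 + 41.6 = 29.38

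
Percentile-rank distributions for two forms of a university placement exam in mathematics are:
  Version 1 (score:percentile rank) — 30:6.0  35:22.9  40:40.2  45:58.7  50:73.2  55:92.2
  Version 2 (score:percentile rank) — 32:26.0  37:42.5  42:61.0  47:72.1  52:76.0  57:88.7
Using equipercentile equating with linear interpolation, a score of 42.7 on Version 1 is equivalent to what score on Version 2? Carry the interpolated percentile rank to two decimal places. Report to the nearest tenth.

39.1

PR of 42.7 on Version 1: 40.2 + (42.7 − 40)/(45 − 40) × (58.7 − 40.2) = 50.19
On Version 2, PR 50.19 falls between score 37 (PR 42.5) and 42 (PR 61.0).
Interpolate: 37 + (50.19 − 42.5)/(61.0 − 42.5) × (42 − 37) = 39.1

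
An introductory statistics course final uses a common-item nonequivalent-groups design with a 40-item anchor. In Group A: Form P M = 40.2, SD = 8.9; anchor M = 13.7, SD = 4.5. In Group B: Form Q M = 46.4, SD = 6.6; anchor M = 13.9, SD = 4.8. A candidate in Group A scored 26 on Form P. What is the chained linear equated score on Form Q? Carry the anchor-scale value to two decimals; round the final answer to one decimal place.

36.3

Form P → anchor (Group A): v = (4.5/8.9)(26 − 40.2) + 13.7 = 6.52
anchor → Form Q (Group B): y = (6.6/4.8)(6.52 − 13.9) + 46.4 = 36.3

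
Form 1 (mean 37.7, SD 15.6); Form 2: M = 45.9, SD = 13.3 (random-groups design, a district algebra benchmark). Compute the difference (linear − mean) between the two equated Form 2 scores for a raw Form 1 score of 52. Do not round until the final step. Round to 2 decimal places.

Mean-equated: 52 + (45.9 − 37.7) = 60.20
Linear-equated: (13.3/15.6)(52 − 37.7) + 45.9 = 58.092
Difference = 58.092 − 60.20 = -2.11

-2.11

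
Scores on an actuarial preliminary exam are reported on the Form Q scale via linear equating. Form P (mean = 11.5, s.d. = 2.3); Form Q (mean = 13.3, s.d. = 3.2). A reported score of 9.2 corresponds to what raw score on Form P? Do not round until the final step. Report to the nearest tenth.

8.6

Invert y = (SD_Y/SD_X)(x − M_X) + M_Y:
x = (SD_X/SD_Y)(y − M_Y) + M_X = (2.3/3.2)(9.2 − 13.3) + 11.5
x = 0.718750 × -4.100 + 11.5 = 8.6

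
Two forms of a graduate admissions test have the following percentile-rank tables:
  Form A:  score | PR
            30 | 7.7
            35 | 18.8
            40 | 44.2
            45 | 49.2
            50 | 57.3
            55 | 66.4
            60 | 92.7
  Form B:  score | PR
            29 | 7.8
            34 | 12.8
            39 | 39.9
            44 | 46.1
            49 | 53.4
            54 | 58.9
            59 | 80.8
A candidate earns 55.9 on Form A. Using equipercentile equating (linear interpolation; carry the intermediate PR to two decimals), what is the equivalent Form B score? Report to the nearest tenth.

56.8

PR of 55.9 on Form A: 66.4 + (55.9 − 55)/(60 − 55) × (92.7 − 66.4) = 71.13
On Form B, PR 71.13 falls between score 54 (PR 58.9) and 59 (PR 80.8).
Interpolate: 54 + (71.13 − 58.9)/(80.8 − 58.9) × (59 − 54) = 56.8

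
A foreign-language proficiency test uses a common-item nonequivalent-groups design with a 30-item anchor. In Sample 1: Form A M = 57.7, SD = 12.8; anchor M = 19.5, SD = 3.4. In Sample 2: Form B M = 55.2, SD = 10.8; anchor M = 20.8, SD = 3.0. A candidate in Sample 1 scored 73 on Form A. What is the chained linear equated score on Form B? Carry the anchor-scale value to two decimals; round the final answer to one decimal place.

Form A → anchor (Sample 1): v = (3.4/12.8)(73 − 57.7) + 19.5 = 23.56
anchor → Form B (Sample 2): y = (10.8/3.0)(23.56 − 20.8) + 55.2 = 65.1

65.1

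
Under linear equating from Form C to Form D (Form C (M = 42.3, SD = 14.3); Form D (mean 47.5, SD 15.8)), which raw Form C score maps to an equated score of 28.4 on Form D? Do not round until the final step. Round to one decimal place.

Invert y = (SD_Y/SD_X)(x − M_X) + M_Y:
x = (SD_X/SD_Y)(y − M_Y) + M_X = (14.3/15.8)(28.4 − 47.5) + 42.3
x = 0.905063 × -19.100 + 42.3 = 25.0

25.0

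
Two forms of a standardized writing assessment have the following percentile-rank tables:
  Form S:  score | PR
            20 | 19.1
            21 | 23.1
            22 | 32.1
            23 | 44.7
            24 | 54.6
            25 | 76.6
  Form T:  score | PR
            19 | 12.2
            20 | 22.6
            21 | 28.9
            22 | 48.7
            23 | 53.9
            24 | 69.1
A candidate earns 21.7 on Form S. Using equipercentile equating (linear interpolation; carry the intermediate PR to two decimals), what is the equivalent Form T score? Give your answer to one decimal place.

21.0

PR of 21.7 on Form S: 23.1 + (21.7 − 21)/(22 − 21) × (32.1 − 23.1) = 29.40
On Form T, PR 29.40 falls between score 21 (PR 28.9) and 22 (PR 48.7).
Interpolate: 21 + (29.40 − 28.9)/(48.7 − 28.9) × (22 − 21) = 21.0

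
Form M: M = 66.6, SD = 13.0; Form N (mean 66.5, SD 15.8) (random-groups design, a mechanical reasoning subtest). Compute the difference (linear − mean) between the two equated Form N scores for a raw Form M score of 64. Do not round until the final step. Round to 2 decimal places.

Mean-equated: 64 + (66.5 − 66.6) = 63.90
Linear-equated: (15.8/13.0)(64 − 66.6) + 66.5 = 63.340
Difference = 63.340 − 63.90 = -0.56

-0.56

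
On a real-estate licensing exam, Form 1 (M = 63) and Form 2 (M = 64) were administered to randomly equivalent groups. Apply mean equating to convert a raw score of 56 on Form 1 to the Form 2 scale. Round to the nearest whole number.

Mean equating: y = x + (M_Y − M_X) = 56 + (64 − 63) = 57

57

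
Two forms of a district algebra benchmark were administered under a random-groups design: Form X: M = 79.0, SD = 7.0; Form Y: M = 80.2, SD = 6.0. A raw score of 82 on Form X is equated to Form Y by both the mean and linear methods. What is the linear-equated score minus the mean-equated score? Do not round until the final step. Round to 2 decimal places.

Mean-equated: 82 + (80.2 − 79.0) = 83.20
Linear-equated: (6.0/7.0)(82 − 79.0) + 80.2 = 82.771
Difference = 82.771 − 83.20 = -0.43

-0.43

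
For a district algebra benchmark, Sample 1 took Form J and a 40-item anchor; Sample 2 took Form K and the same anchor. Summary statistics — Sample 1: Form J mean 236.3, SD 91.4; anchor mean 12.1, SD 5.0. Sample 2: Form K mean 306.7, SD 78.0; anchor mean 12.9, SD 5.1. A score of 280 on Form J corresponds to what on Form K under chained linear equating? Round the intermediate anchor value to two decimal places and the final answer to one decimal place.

331.0

Form J → anchor (Sample 1): v = (5.0/91.4)(280 − 236.3) + 12.1 = 14.49
anchor → Form K (Sample 2): y = (78.0/5.1)(14.49 − 12.9) + 306.7 = 331.0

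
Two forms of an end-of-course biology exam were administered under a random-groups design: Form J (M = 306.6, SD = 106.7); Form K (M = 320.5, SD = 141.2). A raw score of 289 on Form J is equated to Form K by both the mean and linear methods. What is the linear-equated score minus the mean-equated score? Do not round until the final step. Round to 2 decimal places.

Mean-equated: 289 + (320.5 − 306.6) = 302.90
Linear-equated: (141.2/106.7)(289 − 306.6) + 320.5 = 297.209
Difference = 297.209 − 302.90 = -5.69

-5.69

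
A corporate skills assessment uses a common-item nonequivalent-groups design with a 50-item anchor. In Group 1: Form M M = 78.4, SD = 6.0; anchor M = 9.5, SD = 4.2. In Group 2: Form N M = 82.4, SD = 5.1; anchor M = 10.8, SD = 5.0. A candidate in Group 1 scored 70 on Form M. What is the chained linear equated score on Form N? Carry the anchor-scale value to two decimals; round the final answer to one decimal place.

75.1

Form M → anchor (Group 1): v = (4.2/6.0)(70 − 78.4) + 9.5 = 3.62
anchor → Form N (Group 2): y = (5.1/5.0)(3.62 − 10.8) + 82.4 = 75.1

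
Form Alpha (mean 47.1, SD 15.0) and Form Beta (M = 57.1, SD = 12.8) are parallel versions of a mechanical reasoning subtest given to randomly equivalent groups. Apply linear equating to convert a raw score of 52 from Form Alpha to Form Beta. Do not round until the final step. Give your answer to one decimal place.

Linear equating: y = (SD_Y/SD_X)(x − M_X) + M_Y
y = (12.8/15.0)(52 − 47.1) + 57.1
y = 0.853333 × 4.9 + 57.1 = 4.1813 + 57.1 = 61.3

61.3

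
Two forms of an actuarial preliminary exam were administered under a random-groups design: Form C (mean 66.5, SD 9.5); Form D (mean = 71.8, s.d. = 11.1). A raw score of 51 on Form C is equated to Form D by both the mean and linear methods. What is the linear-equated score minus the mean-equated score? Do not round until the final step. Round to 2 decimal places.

Mean-equated: 51 + (71.8 − 66.5) = 56.30
Linear-equated: (11.1/9.5)(51 − 66.5) + 71.8 = 53.689
Difference = 53.689 − 56.30 = -2.61

-2.61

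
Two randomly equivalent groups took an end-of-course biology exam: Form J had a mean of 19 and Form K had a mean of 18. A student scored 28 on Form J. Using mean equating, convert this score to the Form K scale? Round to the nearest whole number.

Mean equating: y = x + (M_Y − M_X) = 28 + (18 − 19) = 27

27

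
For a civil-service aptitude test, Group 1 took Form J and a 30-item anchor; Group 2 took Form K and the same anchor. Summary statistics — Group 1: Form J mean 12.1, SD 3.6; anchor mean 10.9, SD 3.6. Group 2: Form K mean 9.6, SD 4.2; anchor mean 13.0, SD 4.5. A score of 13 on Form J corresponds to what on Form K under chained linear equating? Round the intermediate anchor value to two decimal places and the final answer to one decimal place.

Form J → anchor (Group 1): v = (3.6/3.6)(13 − 12.1) + 10.9 = 11.80
anchor → Form K (Group 2): y = (4.2/4.5)(11.80 − 13.0) + 9.6 = 8.5

8.5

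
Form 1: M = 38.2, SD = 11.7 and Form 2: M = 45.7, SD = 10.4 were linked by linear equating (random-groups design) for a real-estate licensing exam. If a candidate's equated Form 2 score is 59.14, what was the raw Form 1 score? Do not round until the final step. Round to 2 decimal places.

Invert y = (SD_Y/SD_X)(x − M_X) + M_Y:
x = (SD_X/SD_Y)(y − M_Y) + M_X = (11.7/10.4)(59.14 − 45.7) + 38.2
x = 1.125000 × 13.440 + 38.2 = 53.32

53.32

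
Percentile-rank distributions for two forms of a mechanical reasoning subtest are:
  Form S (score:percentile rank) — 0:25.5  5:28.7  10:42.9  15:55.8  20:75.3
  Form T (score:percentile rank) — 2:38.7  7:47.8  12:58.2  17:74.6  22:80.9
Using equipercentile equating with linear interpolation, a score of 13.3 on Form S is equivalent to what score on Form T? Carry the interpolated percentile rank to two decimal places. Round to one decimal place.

PR of 13.3 on Form S: 42.9 + (13.3 − 10)/(15 − 10) × (55.8 − 42.9) = 51.41
On Form T, PR 51.41 falls between score 7 (PR 47.8) and 12 (PR 58.2).
Interpolate: 7 + (51.41 − 47.8)/(58.2 − 47.8) × (12 − 7) = 8.7

8.7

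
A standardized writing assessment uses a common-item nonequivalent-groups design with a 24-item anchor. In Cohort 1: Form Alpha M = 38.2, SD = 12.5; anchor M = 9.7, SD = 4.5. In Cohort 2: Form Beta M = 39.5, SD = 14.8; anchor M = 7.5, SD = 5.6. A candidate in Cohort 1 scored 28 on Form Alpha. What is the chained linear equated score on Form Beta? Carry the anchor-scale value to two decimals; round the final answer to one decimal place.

35.6

Form Alpha → anchor (Cohort 1): v = (4.5/12.5)(28 − 38.2) + 9.7 = 6.03
anchor → Form Beta (Cohort 2): y = (14.8/5.6)(6.03 − 7.5) + 39.5 = 35.6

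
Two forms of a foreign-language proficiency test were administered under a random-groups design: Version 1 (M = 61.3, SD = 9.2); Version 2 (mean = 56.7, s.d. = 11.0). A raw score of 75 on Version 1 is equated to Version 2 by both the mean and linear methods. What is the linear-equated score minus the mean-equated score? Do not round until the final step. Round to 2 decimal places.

2.68

Mean-equated: 75 + (56.7 − 61.3) = 70.40
Linear-equated: (11.0/9.2)(75 − 61.3) + 56.7 = 73.080
Difference = 73.080 − 70.40 = 2.68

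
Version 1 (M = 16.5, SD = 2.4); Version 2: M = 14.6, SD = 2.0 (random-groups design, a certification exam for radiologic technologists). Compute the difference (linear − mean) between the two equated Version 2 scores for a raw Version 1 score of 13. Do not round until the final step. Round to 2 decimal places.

Mean-equated: 13 + (14.6 − 16.5) = 11.10
Linear-equated: (2.0/2.4)(13 − 16.5) + 14.6 = 11.683
Difference = 11.683 − 11.10 = 0.58

0.58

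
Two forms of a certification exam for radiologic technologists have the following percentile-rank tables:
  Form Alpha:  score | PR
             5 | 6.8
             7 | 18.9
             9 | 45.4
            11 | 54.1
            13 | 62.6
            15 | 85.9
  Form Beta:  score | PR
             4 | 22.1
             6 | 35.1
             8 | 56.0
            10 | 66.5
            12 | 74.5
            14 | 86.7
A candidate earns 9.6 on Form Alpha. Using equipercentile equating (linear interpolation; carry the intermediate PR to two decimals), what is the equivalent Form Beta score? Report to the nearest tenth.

PR of 9.6 on Form Alpha: 45.4 + (9.6 − 9)/(11 − 9) × (54.1 − 45.4) = 48.01
On Form Beta, PR 48.01 falls between score 6 (PR 35.1) and 8 (PR 56.0).
Interpolate: 6 + (48.01 − 35.1)/(56.0 − 35.1) × (8 − 6) = 7.2

7.2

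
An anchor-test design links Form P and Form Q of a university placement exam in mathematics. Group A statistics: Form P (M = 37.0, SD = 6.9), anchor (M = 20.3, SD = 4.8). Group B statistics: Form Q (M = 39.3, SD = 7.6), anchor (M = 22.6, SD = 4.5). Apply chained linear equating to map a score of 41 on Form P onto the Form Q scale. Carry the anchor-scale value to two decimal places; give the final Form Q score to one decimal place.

Form P → anchor (Group A): v = (4.8/6.9)(41 − 37.0) + 20.3 = 23.08
anchor → Form Q (Group B): y = (7.6/4.5)(23.08 − 22.6) + 39.3 = 40.1

40.1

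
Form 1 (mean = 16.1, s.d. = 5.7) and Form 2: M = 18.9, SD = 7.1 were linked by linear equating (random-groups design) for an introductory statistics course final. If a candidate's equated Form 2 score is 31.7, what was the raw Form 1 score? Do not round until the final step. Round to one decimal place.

Invert y = (SD_Y/SD_X)(x − M_X) + M_Y:
x = (SD_X/SD_Y)(y − M_Y) + M_X = (5.7/7.1)(31.7 − 18.9) + 16.1
x = 0.802817 × 12.800 + 16.1 = 26.4

26.4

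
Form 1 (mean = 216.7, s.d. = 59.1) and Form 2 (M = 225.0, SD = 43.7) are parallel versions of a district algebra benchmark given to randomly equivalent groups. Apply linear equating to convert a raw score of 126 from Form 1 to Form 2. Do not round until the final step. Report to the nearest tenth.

157.9

Linear equating: y = (SD_Y/SD_X)(x − M_X) + M_Y
y = (43.7/59.1)(126 − 216.7) + 225.0
y = 0.739425 × -90.7 + 225.0 = -67.0658 + 225.0 = 157.9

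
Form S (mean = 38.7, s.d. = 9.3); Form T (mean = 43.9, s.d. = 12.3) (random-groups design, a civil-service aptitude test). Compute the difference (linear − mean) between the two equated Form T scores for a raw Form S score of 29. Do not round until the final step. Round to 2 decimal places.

Mean-equated: 29 + (43.9 − 38.7) = 34.20
Linear-equated: (12.3/9.3)(29 − 38.7) + 43.9 = 31.071
Difference = 31.071 − 34.20 = -3.13

-3.13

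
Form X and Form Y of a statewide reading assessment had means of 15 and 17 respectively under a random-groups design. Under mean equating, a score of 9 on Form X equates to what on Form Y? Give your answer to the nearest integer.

Mean equating: y = x + (M_Y − M_X) = 9 + (17 − 15) = 11

11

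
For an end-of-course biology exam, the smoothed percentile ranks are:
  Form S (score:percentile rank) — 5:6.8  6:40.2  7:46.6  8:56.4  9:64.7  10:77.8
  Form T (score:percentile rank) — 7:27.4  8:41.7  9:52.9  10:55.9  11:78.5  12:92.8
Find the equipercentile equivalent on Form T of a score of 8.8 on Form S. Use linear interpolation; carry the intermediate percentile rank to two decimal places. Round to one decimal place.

PR of 8.8 on Form S: 56.4 + (8.8 − 8)/(9 − 8) × (64.7 − 56.4) = 63.04
On Form T, PR 63.04 falls between score 10 (PR 55.9) and 11 (PR 78.5).
Interpolate: 10 + (63.04 − 55.9)/(78.5 − 55.9) × (11 − 10) = 10.3

10.3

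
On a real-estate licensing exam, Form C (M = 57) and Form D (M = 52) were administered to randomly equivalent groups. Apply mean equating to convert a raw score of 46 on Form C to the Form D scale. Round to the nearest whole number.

Mean equating: y = x + (M_Y − M_X) = 46 + (52 − 57) = 41

41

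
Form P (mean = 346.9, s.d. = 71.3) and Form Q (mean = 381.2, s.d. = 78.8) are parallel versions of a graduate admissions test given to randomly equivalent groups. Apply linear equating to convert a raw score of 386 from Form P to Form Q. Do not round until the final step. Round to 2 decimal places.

424.41

Linear equating: y = (SD_Y/SD_X)(x − M_X) + M_Y
y = (78.8/71.3)(386 − 346.9) + 381.2
y = 1.105189 × 39.1 + 381.2 = 43.2129 + 381.2 = 424.41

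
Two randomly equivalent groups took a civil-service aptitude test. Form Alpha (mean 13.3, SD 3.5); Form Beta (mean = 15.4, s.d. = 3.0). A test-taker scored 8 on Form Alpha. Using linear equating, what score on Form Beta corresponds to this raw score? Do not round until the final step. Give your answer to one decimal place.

10.9

Linear equating: y = (SD_Y/SD_X)(x − M_X) + M_Y
y = (3.0/3.5)(8 − 13.3) + 15.4
y = 0.857143 × -5.3 + 15.4 = -4.5429 + 15.4 = 10.9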